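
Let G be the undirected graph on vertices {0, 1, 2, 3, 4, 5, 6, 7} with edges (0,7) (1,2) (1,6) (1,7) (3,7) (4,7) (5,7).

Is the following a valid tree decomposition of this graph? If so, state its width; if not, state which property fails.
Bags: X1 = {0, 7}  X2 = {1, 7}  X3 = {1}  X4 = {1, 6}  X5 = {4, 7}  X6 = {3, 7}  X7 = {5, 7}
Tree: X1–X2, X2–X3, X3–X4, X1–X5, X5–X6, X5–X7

A tree decomposition must satisfy three properties: every vertex lies in some bag; for every edge, both endpoints lie together in some bag; and for every vertex, the bags containing it form a connected subtree. Here vertex 2 appears in no bag, so the decomposition is invalid.

No — vertex 2 appears in no bag.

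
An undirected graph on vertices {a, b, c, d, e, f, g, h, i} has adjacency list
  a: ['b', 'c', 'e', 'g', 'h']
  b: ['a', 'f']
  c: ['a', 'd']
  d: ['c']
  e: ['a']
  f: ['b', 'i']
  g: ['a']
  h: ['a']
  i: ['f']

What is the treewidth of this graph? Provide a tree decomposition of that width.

Treewidth 1.
Bags: B1 = {b, f}  B2 = {a, b}  B3 = {a, g}  B4 = {a, c}  B5 = {a, e}  B6 = {a, h}  B7 = {f, i}  B8 = {c, d}
Tree: B1–B2, B2–B3, B3–B4, B2–B5, B4–B6, B1–B7, B4–B8

Every bag has size at most 2, so the width is 2 − 1 = 1 and tw(G) ≤ 1. Since G has at least one edge (e.g. f–b), it is not an edgeless graph, so tw(G) ≥ 1. Hence tw(G) = 1 exactly.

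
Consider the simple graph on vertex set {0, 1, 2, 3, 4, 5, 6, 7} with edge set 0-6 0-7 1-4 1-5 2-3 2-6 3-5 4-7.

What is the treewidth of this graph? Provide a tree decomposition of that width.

Treewidth 2.
Bags: B1 = {1, 4, 7}  B2 = {0, 1, 7}  B3 = {0, 1, 6}  B4 = {1, 2, 6}  B5 = {1, 2, 3}  B6 = {1, 3, 5}
Tree: B1–B2, B2–B3, B3–B4, B4–B5, B5–B6

Each bag holds 3 vertices, so the decomposition has width 2, which upper-bounds the treewidth. The edges 1–4–7–0–6–2–3–5–1 form a cycle, so G is not a tree and its treewidth is at least 2. Therefore the treewidth is 2.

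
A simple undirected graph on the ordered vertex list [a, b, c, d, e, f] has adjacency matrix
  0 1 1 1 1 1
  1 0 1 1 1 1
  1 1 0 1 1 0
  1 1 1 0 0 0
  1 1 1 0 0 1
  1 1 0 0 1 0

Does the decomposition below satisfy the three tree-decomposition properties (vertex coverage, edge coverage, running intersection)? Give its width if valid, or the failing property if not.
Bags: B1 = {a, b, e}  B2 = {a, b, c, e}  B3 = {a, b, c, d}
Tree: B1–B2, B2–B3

A tree decomposition must satisfy three properties: every vertex lies in some bag; for every edge, both endpoints lie together in some bag; and for every vertex, the bags containing it form a connected subtree. Here vertex f appears in no bag, so the decomposition is invalid.

No — vertex f appears in no bag.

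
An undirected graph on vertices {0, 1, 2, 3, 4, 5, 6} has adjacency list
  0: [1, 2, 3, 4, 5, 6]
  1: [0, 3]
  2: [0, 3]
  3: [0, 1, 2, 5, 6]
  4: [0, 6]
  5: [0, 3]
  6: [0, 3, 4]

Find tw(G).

2

A width-2 tree decomposition is:
Bags: B1 = {0, 3, 6}  B2 = {0, 2, 3}  B3 = {0, 1, 3}  B4 = {0, 4, 6}  B5 = {0, 3, 5}
Tree: B1–B2, B2–B3, B1–B4, B3–B5
Each bag holds 3 vertices, so the decomposition has width 2, which upper-bounds the treewidth. For the lower bound, the 3 vertices {0, 1, 3} are pairwise adjacent, and any tree decomposition puts a clique entirely inside one bag — forcing width ≥ 2. Hence tw(G) = 2 exactly.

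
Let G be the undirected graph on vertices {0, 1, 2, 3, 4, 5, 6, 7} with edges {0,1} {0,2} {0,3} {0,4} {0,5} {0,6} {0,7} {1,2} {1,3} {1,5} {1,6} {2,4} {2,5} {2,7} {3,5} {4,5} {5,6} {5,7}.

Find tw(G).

A width-3 tree decomposition is:
Bags: B1 = {0, 2, 4, 5}  B2 = {0, 1, 2, 5}  B3 = {0, 1, 3, 5}  B4 = {0, 1, 5, 6}  B5 = {0, 2, 5, 7}
Tree: B1–B2, B2–B3, B3–B4, B1–B5
The largest bag has 4 vertices, giving width 3; this decomposition certifies tw(G) ≤ 3. On the other hand G contains the 4-clique {0, 1, 2, 5}. A clique must lie in a single bag of any decomposition, so no decomposition can have width below 3. Therefore the treewidth is 3.

3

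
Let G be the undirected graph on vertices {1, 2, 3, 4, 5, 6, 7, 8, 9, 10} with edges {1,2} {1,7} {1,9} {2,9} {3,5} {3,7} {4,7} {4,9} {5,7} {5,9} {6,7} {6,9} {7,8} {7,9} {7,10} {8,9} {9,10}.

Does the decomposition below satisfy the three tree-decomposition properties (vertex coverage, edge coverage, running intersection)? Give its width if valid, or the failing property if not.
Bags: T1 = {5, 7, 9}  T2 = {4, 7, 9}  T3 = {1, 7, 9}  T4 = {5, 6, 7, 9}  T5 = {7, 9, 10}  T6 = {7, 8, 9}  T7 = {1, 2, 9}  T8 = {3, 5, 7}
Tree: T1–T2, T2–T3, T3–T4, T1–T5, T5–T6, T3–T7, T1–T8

A tree decomposition must satisfy three properties: every vertex lies in some bag; for every edge, both endpoints lie together in some bag; and for every vertex, the bags containing it form a connected subtree. Here bags containing vertex 5 are not connected in the tree, so the decomposition is invalid.

No — bags containing vertex 5 are not connected in the tree.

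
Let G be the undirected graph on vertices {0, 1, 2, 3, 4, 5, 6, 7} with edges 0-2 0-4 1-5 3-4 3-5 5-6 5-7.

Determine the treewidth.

1

A width-1 tree decomposition is:
Bags: B1 = {5, 7}  B2 = {1, 5}  B3 = {3, 5}  B4 = {3, 4}  B5 = {0, 4}  B6 = {5, 6}  B7 = {0, 2}
Tree: B1–B2, B1–B3, B3–B4, B4–B5, B2–B6, B5–B7
The largest bag has 2 vertices, giving width 1; this decomposition certifies tw(G) ≤ 1. G has an edge, so its treewidth is at least 1. Therefore the treewidth is 1.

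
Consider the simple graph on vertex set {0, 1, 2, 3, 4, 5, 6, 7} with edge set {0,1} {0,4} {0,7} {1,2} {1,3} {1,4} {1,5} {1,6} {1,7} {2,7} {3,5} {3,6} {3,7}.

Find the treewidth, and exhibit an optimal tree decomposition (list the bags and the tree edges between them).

Treewidth 2.
Bags: B1 = {0, 1, 4}  B2 = {0, 1, 7}  B3 = {1, 3, 7}  B4 = {1, 3, 5}  B5 = {1, 3, 6}  B6 = {1, 2, 7}
Tree: B1–B2, B2–B3, B3–B4, B3–B5, B3–B6

Every bag has size at most 3, so the width is 3 − 1 = 2 and tw(G) ≤ 2. For the lower bound, the 3 vertices {0, 1, 4} are pairwise adjacent, and any tree decomposition puts a clique entirely inside one bag — forcing width ≥ 2. Hence tw(G) = 2 exactly.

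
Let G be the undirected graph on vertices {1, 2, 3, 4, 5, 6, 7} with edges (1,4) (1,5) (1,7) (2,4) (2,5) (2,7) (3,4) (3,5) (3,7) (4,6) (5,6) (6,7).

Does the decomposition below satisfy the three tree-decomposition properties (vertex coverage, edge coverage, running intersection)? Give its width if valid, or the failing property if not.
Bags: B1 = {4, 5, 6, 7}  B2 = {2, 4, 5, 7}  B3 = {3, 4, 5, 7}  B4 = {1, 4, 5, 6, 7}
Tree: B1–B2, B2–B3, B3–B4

No — bags containing vertex 6 are not connected in the tree.

A tree decomposition must satisfy three properties: every vertex lies in some bag; for every edge, both endpoints lie together in some bag; and for every vertex, the bags containing it form a connected subtree. Here bags containing vertex 6 are not connected in the tree, so the decomposition is invalid.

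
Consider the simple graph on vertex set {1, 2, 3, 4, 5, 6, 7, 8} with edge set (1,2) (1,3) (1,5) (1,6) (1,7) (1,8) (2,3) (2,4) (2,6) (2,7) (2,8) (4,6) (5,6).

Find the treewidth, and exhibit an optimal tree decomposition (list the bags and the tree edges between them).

Each bag holds 3 vertices, so the decomposition has width 2, which upper-bounds the treewidth. On the other hand G contains the 3-clique {1, 2, 8}. A clique must lie in a single bag of any decomposition, so no decomposition can have width below 2. Hence tw(G) = 2 exactly.

Treewidth 2.
Bags: B1 = {1, 2, 3}  B2 = {1, 2, 6}  B3 = {1, 5, 6}  B4 = {2, 4, 6}  B5 = {1, 2, 7}  B6 = {1, 2, 8}
Tree: B1–B2, B2–B3, B2–B4, B2–B5, B5–B6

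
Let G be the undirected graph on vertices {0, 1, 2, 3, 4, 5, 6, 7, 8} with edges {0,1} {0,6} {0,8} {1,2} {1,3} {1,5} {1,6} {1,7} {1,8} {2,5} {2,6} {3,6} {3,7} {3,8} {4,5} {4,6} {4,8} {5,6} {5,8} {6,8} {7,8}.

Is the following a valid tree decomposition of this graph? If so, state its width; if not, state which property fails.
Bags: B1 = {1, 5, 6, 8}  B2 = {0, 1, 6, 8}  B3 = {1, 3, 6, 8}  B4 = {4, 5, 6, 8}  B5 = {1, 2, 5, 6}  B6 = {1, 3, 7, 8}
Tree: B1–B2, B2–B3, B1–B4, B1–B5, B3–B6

Vertex coverage: the bags together contain {0, 1, 2, 3, 4, 5, 6, 7, 8}, the full vertex set. Edge coverage: each edge of G has both endpoints in at least one bag. Running intersection: for every vertex, the bags containing it form a connected subtree. All three properties hold, so this is a valid tree decomposition of width max|bag| − 1 = 3, and hence tw(G) ≤ 3.

Yes; width 3.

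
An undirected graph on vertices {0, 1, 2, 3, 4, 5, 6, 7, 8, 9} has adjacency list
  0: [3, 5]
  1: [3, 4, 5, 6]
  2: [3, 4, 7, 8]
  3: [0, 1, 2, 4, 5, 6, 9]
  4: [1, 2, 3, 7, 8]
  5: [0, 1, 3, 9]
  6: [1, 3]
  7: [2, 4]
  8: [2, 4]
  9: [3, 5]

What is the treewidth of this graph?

2

A width-2 tree decomposition is:
Bags: B1 = {1, 3, 5}  B2 = {3, 5, 9}  B3 = {1, 3, 4}  B4 = {2, 3, 4}  B5 = {2, 4, 8}  B6 = {2, 4, 7}  B7 = {0, 3, 5}  B8 = {1, 3, 6}
Tree: B1–B2, B1–B3, B3–B4, B4–B5, B4–B6, B2–B7, B1–B8
Every bag has size at most 3, so the width is 3 − 1 = 2 and tw(G) ≤ 2. On the other hand G contains the 3-clique {2, 4, 8}. A clique must lie in a single bag of any decomposition, so no decomposition can have width below 2. The upper and lower bounds meet at 2, so that is the treewidth.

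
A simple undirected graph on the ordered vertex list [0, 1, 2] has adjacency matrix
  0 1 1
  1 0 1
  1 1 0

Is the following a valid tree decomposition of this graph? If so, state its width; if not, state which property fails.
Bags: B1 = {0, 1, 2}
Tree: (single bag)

Checking the three conditions: (i) the bags cover all of {0, 1, 2}; (ii) for each edge, some bag contains both endpoints; (iii) the bags containing any fixed vertex form a subtree. All hold, so the decomposition is valid with width 3 − 1 = 2.

Yes; width 2.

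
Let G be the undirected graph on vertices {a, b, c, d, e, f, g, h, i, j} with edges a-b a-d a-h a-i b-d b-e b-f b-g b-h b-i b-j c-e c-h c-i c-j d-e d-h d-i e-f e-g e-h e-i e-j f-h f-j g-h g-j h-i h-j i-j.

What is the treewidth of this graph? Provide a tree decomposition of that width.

Each bag holds 5 vertices, so the decomposition has width 4, which upper-bounds the treewidth. Conversely, {c, e, h, i, j} is a clique of size 5, and the vertices of any clique must share a bag in every tree decomposition; so some bag has ≥ 5 vertices and tw(G) ≥ 4. The upper and lower bounds meet at 4, so that is the treewidth.

Treewidth 4.
Bags: B1 = {b, e, h, i, j}  B2 = {b, e, f, h, j}  B3 = {c, e, h, i, j}  B4 = {b, d, e, h, i}  B5 = {b, e, g, h, j}  B6 = {a, b, d, h, i}
Tree: B1–B2, B1–B3, B1–B4, B1–B5, B4–B6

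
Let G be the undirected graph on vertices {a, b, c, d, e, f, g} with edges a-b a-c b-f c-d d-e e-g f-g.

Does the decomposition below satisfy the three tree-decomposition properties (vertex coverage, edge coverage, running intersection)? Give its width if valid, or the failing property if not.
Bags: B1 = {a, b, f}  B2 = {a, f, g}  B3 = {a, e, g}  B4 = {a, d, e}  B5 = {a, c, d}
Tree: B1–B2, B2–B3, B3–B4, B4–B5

Yes; width 2.

Every vertex of G appears in some bag (union = {a, b, c, d, e, f, g}); every edge is covered by a bag; and for each vertex v the set of bags containing v is connected in the bag tree. The decomposition is therefore valid. The largest bag has 3 vertices, so the width is 2.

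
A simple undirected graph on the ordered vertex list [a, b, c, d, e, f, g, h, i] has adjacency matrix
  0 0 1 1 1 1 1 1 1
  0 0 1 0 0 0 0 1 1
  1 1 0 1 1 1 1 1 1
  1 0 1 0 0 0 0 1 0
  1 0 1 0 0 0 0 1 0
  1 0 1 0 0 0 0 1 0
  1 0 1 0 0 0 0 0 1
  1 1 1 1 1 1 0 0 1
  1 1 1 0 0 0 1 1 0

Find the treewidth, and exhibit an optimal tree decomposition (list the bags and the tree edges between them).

Treewidth 3.
One such decomposition:
Bags: B1 = {a, c, h, i}  B2 = {a, c, d, h}  B3 = {a, c, e, h}  B4 = {a, c, f, h}  B5 = {b, c, h, i}  B6 = {a, c, g, i}
Tree: B1–B2, B2–B3, B1–B4, B1–B5, B1–B6

Each bag holds 4 vertices, so the decomposition has width 3, which upper-bounds the treewidth. For the lower bound, the 4 vertices {a, c, g, i} are pairwise adjacent, and any tree decomposition puts a clique entirely inside one bag — forcing width ≥ 3. Therefore the treewidth is 3.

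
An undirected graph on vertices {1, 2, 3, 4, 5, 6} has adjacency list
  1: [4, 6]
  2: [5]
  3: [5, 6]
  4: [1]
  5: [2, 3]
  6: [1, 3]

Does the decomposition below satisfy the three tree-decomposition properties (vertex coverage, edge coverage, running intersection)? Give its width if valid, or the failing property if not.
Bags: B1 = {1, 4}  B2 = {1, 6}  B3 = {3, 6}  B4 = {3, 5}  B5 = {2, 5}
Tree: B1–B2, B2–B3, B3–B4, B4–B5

Checking the three conditions: (i) the bags cover all of {1, 2, 3, 4, 5, 6}; (ii) for each edge, some bag contains both endpoints; (iii) the bags containing any fixed vertex form a subtree. All hold, so the decomposition is valid with width 2 − 1 = 1.

Yes; width 1.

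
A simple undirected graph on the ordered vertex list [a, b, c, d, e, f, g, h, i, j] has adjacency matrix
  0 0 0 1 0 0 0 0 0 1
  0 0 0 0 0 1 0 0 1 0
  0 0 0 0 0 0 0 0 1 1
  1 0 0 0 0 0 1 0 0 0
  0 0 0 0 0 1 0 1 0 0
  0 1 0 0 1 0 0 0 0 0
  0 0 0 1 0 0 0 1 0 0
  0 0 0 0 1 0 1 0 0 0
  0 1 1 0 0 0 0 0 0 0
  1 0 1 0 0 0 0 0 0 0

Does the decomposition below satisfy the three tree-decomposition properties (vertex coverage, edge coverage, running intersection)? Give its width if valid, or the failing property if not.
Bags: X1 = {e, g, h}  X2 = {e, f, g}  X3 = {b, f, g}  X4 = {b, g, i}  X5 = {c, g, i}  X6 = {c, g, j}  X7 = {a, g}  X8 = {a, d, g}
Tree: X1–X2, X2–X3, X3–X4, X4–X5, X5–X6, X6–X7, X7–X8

A tree decomposition must satisfy three properties: every vertex lies in some bag; for every edge, both endpoints lie together in some bag; and for every vertex, the bags containing it form a connected subtree. Here edge (j,a) lies in no bag, so the decomposition is invalid.

No — edge (j,a) lies in no bag.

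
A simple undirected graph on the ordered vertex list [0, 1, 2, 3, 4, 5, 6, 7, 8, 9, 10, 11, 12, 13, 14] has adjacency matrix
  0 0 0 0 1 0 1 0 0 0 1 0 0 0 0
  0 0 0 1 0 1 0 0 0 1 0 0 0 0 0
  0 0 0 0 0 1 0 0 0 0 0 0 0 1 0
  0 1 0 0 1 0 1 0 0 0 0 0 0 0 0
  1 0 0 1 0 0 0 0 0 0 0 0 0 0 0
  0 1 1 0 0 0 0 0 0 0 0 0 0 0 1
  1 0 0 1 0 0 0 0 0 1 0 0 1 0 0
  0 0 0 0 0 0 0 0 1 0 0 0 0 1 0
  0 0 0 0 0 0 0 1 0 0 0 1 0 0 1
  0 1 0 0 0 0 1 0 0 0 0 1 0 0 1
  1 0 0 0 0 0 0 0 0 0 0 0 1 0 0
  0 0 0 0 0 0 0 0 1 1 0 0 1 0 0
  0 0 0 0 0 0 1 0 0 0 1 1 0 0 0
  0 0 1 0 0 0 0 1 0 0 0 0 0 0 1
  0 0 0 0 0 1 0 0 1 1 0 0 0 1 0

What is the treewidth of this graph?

A width-3 tree decomposition is:
Bags: B1 = {0, 3, 4, 10}  B2 = {0, 3, 6, 10}  B3 = {3, 6, 10, 12}  B4 = {1, 3, 6, 12}  B5 = {1, 6, 9, 12}  B6 = {1, 9, 11, 12}  B7 = {1, 5, 9, 11}  B8 = {5, 9, 11, 14}  B9 = {5, 8, 11, 14}  B10 = {2, 5, 8, 14}  B11 = {2, 8, 13, 14}  B12 = {2, 7, 8, 13}
Tree: B1–B2, B2–B3, B3–B4, B4–B5, B5–B6, B6–B7, B7–B8, B8–B9, B9–B10, B10–B11, B11–B12
Every bag has size at most 4, so the width is 4 − 1 = 3 and tw(G) ≤ 3. For the lower bound: the 4 vertex sets {0,4,10}, {3}, {6}, {1,9,11,12} are disjoint, each induces a connected subgraph, and every pair is joined by at least one edge of G. Contracting each set to a single vertex therefore yields K_{4} as a minor, and since treewidth is minor-monotone, tw(G) ≥ tw(K_{4}) = 3. Combining the bounds, tw(G) = 3.

3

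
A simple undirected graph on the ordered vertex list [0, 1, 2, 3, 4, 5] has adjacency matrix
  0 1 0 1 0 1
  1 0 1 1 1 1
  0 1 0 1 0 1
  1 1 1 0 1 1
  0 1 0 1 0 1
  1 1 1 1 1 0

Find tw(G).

3

A width-3 tree decomposition is:
Bags: B1 = {1, 2, 3, 5}  B2 = {1, 3, 4, 5}  B3 = {0, 1, 3, 5}
Tree: B1–B2, B2–B3
The largest bag has 4 vertices, giving width 3; this decomposition certifies tw(G) ≤ 3. Conversely, {0, 1, 3, 5} is a clique of size 4, and the vertices of any clique must share a bag in every tree decomposition; so some bag has ≥ 4 vertices and tw(G) ≥ 3. Combining the bounds, tw(G) = 3.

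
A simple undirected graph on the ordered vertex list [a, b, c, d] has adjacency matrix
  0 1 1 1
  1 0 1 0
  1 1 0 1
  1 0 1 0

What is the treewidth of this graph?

2

A width-2 tree decomposition is:
Bags: B1 = {a, c, d}  B2 = {a, b, c}
Tree: B1–B2
The largest bag has 3 vertices, giving width 2; this decomposition certifies tw(G) ≤ 2. For the lower bound, the 3 vertices {a, c, d} are pairwise adjacent, and any tree decomposition puts a clique entirely inside one bag — forcing width ≥ 2. Therefore the treewidth is 2.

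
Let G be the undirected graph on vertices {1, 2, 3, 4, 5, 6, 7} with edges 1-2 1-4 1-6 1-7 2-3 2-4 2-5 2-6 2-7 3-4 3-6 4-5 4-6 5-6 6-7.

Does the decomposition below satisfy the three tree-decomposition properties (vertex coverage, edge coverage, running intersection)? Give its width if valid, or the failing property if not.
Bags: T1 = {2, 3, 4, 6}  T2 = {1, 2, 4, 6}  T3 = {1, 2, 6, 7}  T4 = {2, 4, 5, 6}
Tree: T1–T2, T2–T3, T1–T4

Vertex coverage: the bags together contain {1, 2, 3, 4, 5, 6, 7}, the full vertex set. Edge coverage: each edge of G has both endpoints in at least one bag. Running intersection: for every vertex, the bags containing it form a connected subtree. All three properties hold, so this is a valid tree decomposition of width max|bag| − 1 = 3, and hence tw(G) ≤ 3.

Yes; width 3.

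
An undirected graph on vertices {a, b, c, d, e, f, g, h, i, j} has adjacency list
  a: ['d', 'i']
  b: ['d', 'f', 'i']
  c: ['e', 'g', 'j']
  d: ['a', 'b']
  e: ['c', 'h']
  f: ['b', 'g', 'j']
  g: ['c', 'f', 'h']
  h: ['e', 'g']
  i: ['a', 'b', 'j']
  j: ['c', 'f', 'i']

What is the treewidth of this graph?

A width-2 tree decomposition is:
Bags: B1 = {a, b, d}  B2 = {a, b, i}  B3 = {b, f, i}  B4 = {f, i, j}  B5 = {f, g, j}  B6 = {c, g, j}  B7 = {c, g, h}  B8 = {c, e, h}
Tree: B1–B2, B2–B3, B3–B4, B4–B5, B5–B6, B6–B7, B7–B8
Each bag holds 3 vertices, so the decomposition has width 2, which upper-bounds the treewidth. Since d–a–i–b–d is a cycle in G, G is not acyclic. Forests are exactly the graphs of treewidth ≤ 1, so tw(G) ≥ 2. Combining the bounds, tw(G) = 2.

2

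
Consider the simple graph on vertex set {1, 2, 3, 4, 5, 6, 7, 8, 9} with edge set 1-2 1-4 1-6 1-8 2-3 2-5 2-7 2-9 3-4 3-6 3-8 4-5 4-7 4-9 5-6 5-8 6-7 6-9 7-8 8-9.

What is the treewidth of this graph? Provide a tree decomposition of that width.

Treewidth 4.
Bags: B1 = {1, 2, 4, 6, 8}  B2 = {2, 3, 4, 6, 8}  B3 = {2, 4, 5, 6, 8}  B4 = {2, 4, 6, 7, 8}  B5 = {2, 4, 6, 8, 9}
Tree: B1–B2, B2–B3, B3–B4, B4–B5

Every bag has size at most 5, so the width is 5 − 1 = 4 and tw(G) ≤ 4. For the lower bound: the 5 vertex sets {1,6}, {3,8}, {4,5}, {2}, {7} are disjoint, each induces a connected subgraph, and every pair is joined by at least one edge of G. Contracting each set to a single vertex therefore yields K_{5} as a minor, and since treewidth is minor-monotone, tw(G) ≥ tw(K_{5}) = 4. Hence tw(G) = 4 exactly.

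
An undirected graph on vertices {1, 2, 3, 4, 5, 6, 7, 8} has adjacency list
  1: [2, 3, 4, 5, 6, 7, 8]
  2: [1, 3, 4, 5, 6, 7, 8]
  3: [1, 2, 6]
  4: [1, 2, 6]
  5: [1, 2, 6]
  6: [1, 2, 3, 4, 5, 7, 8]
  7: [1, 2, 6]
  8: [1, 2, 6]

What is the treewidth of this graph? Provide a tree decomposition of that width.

Each bag holds 4 vertices, so the decomposition has width 3, which upper-bounds the treewidth. Conversely, {1, 2, 3, 6} is a clique of size 4, and the vertices of any clique must share a bag in every tree decomposition; so some bag has ≥ 4 vertices and tw(G) ≥ 3. Combining the bounds, tw(G) = 3.

Treewidth 3.
One optimal decomposition is:
Bags: B1 = {1, 2, 4, 6}  B2 = {1, 2, 5, 6}  B3 = {1, 2, 3, 6}  B4 = {1, 2, 6, 7}  B5 = {1, 2, 6, 8}
Tree: B1–B2, B2–B3, B3–B4, B2–B5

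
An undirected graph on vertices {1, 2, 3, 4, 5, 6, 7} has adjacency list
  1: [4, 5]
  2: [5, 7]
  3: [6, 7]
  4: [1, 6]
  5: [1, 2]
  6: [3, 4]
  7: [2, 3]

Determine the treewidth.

2

A width-2 tree decomposition is:
Bags: B1 = {2, 5, 7}  B2 = {3, 5, 7}  B3 = {3, 5, 6}  B4 = {4, 5, 6}  B5 = {1, 4, 5}
Tree: B1–B2, B2–B3, B3–B4, B4–B5
Every bag has size at most 3, so the width is 3 − 1 = 2 and tw(G) ≤ 2. For the lower bound, G contains the cycle 5–2–7–3–6–4–1–5, so G is not a forest; only forests have treewidth ≤ 1, hence tw(G) ≥ 2. Hence tw(G) = 2 exactly.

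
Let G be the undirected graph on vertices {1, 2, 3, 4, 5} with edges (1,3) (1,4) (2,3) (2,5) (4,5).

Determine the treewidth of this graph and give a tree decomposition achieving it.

Treewidth 2.
Bags: B1 = {1, 4, 5}  B2 = {1, 2, 5}  B3 = {1, 2, 3}
Tree: B1–B2, B2–B3

Each bag holds 3 vertices, so the decomposition has width 2, which upper-bounds the treewidth. The edges 1–4–5–2–3–1 form a cycle, so G is not a tree and its treewidth is at least 2. Therefore the treewidth is 2.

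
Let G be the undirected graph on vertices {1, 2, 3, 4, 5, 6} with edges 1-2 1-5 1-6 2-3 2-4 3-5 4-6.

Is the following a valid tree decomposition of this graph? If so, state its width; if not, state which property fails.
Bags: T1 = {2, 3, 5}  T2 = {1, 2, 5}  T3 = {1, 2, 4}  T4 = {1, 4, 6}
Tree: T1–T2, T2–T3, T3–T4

Yes; width 2.

Checking the three conditions: (i) the bags cover all of {1, 2, 3, 4, 5, 6}; (ii) for each edge, some bag contains both endpoints; (iii) the bags containing any fixed vertex form a subtree. All hold, so the decomposition is valid with width 3 − 1 = 2.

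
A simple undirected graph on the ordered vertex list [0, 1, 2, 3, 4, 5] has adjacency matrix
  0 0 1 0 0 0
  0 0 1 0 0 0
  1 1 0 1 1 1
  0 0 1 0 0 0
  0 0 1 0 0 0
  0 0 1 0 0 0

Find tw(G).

1

A width-1 tree decomposition is:
Bags: B1 = {1, 2}  B2 = {2, 3}  B3 = {2, 4}  B4 = {2, 5}  B5 = {0, 2}
Tree: B1–B2, B2–B3, B2–B4, B1–B5
The largest bag has 2 vertices, giving width 1; this decomposition certifies tw(G) ≤ 1. G has an edge, so its treewidth is at least 1. Hence tw(G) = 1 exactly.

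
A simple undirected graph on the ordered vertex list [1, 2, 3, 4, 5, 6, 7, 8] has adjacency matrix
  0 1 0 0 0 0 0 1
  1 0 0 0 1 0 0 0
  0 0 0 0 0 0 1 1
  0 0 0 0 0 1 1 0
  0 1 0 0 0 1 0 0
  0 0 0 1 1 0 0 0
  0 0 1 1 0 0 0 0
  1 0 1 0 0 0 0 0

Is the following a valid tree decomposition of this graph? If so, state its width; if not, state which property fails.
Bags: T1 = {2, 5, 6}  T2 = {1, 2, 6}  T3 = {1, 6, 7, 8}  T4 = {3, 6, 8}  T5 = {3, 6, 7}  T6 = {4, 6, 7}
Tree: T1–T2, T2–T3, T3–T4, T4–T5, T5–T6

No — bags containing vertex 7 are not connected in the tree.

A tree decomposition must satisfy three properties: every vertex lies in some bag; for every edge, both endpoints lie together in some bag; and for every vertex, the bags containing it form a connected subtree. Here bags containing vertex 7 are not connected in the tree, so the decomposition is invalid.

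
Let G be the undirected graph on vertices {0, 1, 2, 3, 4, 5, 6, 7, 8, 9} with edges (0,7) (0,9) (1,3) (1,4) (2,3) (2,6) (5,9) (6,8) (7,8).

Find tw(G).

1

A width-1 tree decomposition is:
Bags: B1 = {5, 9}  B2 = {0, 9}  B3 = {0, 7}  B4 = {7, 8}  B5 = {6, 8}  B6 = {2, 6}  B7 = {2, 3}  B8 = {1, 3}  B9 = {1, 4}
Tree: B1–B2, B2–B3, B3–B4, B4–B5, B5–B6, B6–B7, B7–B8, B8–B9
Every bag has size at most 2, so the width is 2 − 1 = 1 and tw(G) ≤ 1. Since G has at least one edge (e.g. 5–9), it is not an edgeless graph, so tw(G) ≥ 1. Hence tw(G) = 1 exactly.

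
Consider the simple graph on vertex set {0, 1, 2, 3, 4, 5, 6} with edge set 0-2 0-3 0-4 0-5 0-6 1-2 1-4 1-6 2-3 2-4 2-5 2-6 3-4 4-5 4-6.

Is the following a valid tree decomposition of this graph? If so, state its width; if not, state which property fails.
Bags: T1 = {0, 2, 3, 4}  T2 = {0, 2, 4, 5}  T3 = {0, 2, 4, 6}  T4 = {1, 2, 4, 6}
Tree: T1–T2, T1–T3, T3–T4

Vertex coverage: the bags together contain {0, 1, 2, 3, 4, 5, 6}, the full vertex set. Edge coverage: each edge of G has both endpoints in at least one bag. Running intersection: for every vertex, the bags containing it form a connected subtree. All three properties hold, so this is a valid tree decomposition of width max|bag| − 1 = 3, and hence tw(G) ≤ 3.

Yes; width 3.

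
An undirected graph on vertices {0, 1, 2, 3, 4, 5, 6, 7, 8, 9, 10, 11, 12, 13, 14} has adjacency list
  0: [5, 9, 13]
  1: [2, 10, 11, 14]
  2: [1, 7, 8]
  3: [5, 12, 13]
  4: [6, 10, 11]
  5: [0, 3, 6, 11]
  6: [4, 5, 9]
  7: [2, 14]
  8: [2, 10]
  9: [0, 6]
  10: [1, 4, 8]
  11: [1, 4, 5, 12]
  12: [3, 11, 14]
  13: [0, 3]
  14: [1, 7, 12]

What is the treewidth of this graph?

A width-3 tree decomposition is:
Bags: B1 = {0, 6, 9, 13}  B2 = {0, 5, 6, 13}  B3 = {3, 5, 6, 13}  B4 = {3, 4, 5, 6}  B5 = {3, 4, 5, 11}  B6 = {3, 4, 11, 12}  B7 = {4, 10, 11, 12}  B8 = {1, 10, 11, 12}  B9 = {1, 10, 12, 14}  B10 = {1, 8, 10, 14}  B11 = {1, 2, 8, 14}  B12 = {2, 7, 8, 14}
Tree: B1–B2, B2–B3, B3–B4, B4–B5, B5–B6, B6–B7, B7–B8, B8–B9, B9–B10, B10–B11, B11–B12
Every bag has size at most 4, so the width is 4 − 1 = 3 and tw(G) ≤ 3. For the lower bound: the 4 vertex sets {0,9,13}, {6}, {5}, {3,4,11,12} are disjoint, each induces a connected subgraph, and every pair is joined by at least one edge of G. Contracting each set to a single vertex therefore yields K_{4} as a minor, and since treewidth is minor-monotone, tw(G) ≥ tw(K_{4}) = 3. Therefore the treewidth is 3.

3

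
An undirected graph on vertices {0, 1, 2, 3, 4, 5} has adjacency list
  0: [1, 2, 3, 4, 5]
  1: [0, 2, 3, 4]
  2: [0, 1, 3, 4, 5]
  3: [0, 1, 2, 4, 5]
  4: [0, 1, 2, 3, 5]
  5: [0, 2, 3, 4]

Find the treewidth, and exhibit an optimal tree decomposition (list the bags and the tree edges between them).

Treewidth 4.
Bags: B1 = {0, 2, 3, 4, 5}  B2 = {0, 1, 2, 3, 4}
Tree: B1–B2

Each bag holds 5 vertices, so the decomposition has width 4, which upper-bounds the treewidth. On the other hand G contains the 5-clique {0, 1, 2, 3, 4}. A clique must lie in a single bag of any decomposition, so no decomposition can have width below 4. Combining the bounds, tw(G) = 4.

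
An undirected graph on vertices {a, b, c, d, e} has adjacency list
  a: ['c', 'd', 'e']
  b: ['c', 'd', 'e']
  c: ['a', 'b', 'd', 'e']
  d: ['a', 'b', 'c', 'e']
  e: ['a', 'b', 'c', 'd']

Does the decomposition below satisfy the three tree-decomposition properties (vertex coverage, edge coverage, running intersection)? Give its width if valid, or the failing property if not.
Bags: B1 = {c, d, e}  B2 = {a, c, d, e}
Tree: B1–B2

No — vertex b appears in no bag.

A tree decomposition must satisfy three properties: every vertex lies in some bag; for every edge, both endpoints lie together in some bag; and for every vertex, the bags containing it form a connected subtree. Here vertex b appears in no bag, so the decomposition is invalid.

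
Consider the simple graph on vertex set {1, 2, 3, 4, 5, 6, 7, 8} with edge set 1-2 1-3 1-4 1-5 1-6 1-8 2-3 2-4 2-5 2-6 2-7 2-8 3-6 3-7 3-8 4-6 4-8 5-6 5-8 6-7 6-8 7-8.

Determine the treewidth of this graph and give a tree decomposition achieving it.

Treewidth 4.
One optimal decomposition is:
Bags: B1 = {1, 2, 3, 6, 8}  B2 = {1, 2, 5, 6, 8}  B3 = {2, 3, 6, 7, 8}  B4 = {1, 2, 4, 6, 8}
Tree: B1–B2, B1–B3, B1–B4

The largest bag has 5 vertices, giving width 4; this decomposition certifies tw(G) ≤ 4. On the other hand G contains the 5-clique {1, 2, 3, 6, 8}. A clique must lie in a single bag of any decomposition, so no decomposition can have width below 4. Hence tw(G) = 4 exactly.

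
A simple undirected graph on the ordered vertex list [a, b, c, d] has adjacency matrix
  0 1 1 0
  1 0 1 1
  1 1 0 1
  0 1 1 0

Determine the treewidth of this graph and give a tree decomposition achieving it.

Treewidth 2.
One such decomposition:
Bags: B1 = {b, c, d}  B2 = {a, b, c}
Tree: B1–B2

Every bag has size at most 3, so the width is 3 − 1 = 2 and tw(G) ≤ 2. For the lower bound, the 3 vertices {b, c, d} are pairwise adjacent, and any tree decomposition puts a clique entirely inside one bag — forcing width ≥ 2. Hence tw(G) = 2 exactly.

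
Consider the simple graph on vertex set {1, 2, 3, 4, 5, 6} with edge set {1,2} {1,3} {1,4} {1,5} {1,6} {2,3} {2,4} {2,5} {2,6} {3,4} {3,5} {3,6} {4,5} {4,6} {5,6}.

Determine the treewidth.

5

A width-5 tree decomposition is:
Bags: B1 = {1, 2, 3, 4, 5, 6}
Tree: (single bag)
With just one bag of size 6, the width is 6 − 1 = 5, so tw(G) ≤ 5. For the lower bound, the 6 vertices {1, 2, 3, 4, 5, 6} are pairwise adjacent, and any tree decomposition puts a clique entirely inside one bag — forcing width ≥ 5. Hence tw(G) = 5 exactly.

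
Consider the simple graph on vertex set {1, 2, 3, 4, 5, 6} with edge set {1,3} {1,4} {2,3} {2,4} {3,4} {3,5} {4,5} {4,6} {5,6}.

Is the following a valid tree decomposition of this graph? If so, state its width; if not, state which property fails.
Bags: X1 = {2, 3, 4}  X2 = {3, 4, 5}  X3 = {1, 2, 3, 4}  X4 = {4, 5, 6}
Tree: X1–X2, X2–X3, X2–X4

No — bags containing vertex 2 are not connected in the tree.

A tree decomposition must satisfy three properties: every vertex lies in some bag; for every edge, both endpoints lie together in some bag; and for every vertex, the bags containing it form a connected subtree. Here bags containing vertex 2 are not connected in the tree, so the decomposition is invalid.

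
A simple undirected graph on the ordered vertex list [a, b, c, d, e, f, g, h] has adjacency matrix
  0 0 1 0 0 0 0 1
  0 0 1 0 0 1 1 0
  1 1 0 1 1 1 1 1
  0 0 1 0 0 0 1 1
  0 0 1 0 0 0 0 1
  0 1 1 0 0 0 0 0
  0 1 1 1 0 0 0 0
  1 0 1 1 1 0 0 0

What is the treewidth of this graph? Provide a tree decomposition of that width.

Every bag has size at most 3, so the width is 3 − 1 = 2 and tw(G) ≤ 2. On the other hand G contains the 3-clique {c, d, g}. A clique must lie in a single bag of any decomposition, so no decomposition can have width below 2. The upper and lower bounds meet at 2, so that is the treewidth.

Treewidth 2.
One optimal decomposition is:
Bags: B1 = {b, c, g}  B2 = {c, d, g}  B3 = {c, d, h}  B4 = {a, c, h}  B5 = {c, e, h}  B6 = {b, c, f}
Tree: B1–B2, B2–B3, B3–B4, B3–B5, B1–B6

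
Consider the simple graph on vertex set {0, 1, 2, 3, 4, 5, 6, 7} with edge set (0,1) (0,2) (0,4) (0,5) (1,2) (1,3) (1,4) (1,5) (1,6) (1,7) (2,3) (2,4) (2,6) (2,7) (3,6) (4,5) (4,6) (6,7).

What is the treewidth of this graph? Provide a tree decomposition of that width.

Treewidth 3.
Bags: B1 = {1, 2, 4, 6}  B2 = {1, 2, 3, 6}  B3 = {0, 1, 2, 4}  B4 = {0, 1, 4, 5}  B5 = {1, 2, 6, 7}
Tree: B1–B2, B1–B3, B3–B4, B2–B5

The largest bag has 4 vertices, giving width 3; this decomposition certifies tw(G) ≤ 3. For the lower bound, the 4 vertices {0, 1, 2, 4} are pairwise adjacent, and any tree decomposition puts a clique entirely inside one bag — forcing width ≥ 3. Therefore the treewidth is 3.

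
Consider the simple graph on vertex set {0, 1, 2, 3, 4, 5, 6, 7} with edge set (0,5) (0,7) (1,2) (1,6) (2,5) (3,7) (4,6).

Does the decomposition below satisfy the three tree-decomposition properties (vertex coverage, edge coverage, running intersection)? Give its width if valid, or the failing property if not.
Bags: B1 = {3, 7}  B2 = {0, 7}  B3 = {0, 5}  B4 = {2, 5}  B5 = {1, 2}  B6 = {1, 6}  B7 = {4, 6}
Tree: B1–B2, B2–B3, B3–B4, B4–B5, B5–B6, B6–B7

Yes; width 1.

Vertex coverage: the bags together contain {0, 1, 2, 3, 4, 5, 6, 7}, the full vertex set. Edge coverage: each edge of G has both endpoints in at least one bag. Running intersection: for every vertex, the bags containing it form a connected subtree. All three properties hold, so this is a valid tree decomposition of width max|bag| − 1 = 1, and hence tw(G) ≤ 1.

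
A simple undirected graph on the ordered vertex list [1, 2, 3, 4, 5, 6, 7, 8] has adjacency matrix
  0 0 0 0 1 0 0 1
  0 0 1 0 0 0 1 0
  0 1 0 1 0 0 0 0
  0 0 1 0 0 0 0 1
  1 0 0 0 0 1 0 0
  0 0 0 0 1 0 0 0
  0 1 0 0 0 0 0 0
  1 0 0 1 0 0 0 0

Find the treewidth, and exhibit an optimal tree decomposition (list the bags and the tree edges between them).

Every bag has size at most 2, so the width is 2 − 1 = 1 and tw(G) ≤ 1. Any graph with an edge has treewidth ≥ 1, and G has the edge 7–2. The upper and lower bounds meet at 1, so that is the treewidth.

Treewidth 1.
One optimal decomposition is:
Bags: B1 = {2, 7}  B2 = {2, 3}  B3 = {3, 4}  B4 = {4, 8}  B5 = {1, 8}  B6 = {1, 5}  B7 = {5, 6}
Tree: B1–B2, B2–B3, B3–B4, B4–B5, B5–B6, B6–B7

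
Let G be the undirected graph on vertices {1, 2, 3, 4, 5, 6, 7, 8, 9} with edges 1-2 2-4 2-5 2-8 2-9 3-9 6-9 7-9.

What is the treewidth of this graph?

A width-1 tree decomposition is:
Bags: B1 = {6, 9}  B2 = {2, 9}  B3 = {3, 9}  B4 = {2, 5}  B5 = {2, 4}  B6 = {1, 2}  B7 = {7, 9}  B8 = {2, 8}
Tree: B1–B2, B2–B3, B2–B4, B4–B5, B4–B6, B1–B7, B2–B8
The largest bag has 2 vertices, giving width 1; this decomposition certifies tw(G) ≤ 1. Any graph with an edge has treewidth ≥ 1, and G has the edge 9–6. Therefore the treewidth is 1.

1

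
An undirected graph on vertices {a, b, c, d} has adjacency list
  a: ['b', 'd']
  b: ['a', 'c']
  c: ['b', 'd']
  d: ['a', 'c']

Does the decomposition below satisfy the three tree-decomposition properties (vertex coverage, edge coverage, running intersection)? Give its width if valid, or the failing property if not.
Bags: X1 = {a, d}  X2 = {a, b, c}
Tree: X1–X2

A tree decomposition must satisfy three properties: every vertex lies in some bag; for every edge, both endpoints lie together in some bag; and for every vertex, the bags containing it form a connected subtree. Here edge (c,d) lies in no bag, so the decomposition is invalid.

No — edge (c,d) lies in no bag.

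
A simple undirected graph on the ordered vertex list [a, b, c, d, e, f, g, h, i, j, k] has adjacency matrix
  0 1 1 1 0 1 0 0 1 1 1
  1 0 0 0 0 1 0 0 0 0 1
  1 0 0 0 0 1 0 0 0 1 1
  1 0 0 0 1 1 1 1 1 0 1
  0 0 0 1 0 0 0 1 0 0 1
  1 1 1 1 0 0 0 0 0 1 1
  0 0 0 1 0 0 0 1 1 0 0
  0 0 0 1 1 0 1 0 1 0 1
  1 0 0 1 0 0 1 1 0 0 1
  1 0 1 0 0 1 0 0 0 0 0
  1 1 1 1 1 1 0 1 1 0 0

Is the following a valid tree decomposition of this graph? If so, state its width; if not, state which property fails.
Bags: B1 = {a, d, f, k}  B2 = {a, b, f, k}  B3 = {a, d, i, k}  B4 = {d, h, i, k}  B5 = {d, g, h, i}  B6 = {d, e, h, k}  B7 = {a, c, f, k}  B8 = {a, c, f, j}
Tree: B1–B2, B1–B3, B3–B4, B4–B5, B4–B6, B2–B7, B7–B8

Yes; width 3.

Vertex coverage: the bags together contain {a, b, c, d, e, f, g, h, i, j, k}, the full vertex set. Edge coverage: each edge of G has both endpoints in at least one bag. Running intersection: for every vertex, the bags containing it form a connected subtree. All three properties hold, so this is a valid tree decomposition of width max|bag| − 1 = 3, and hence tw(G) ≤ 3.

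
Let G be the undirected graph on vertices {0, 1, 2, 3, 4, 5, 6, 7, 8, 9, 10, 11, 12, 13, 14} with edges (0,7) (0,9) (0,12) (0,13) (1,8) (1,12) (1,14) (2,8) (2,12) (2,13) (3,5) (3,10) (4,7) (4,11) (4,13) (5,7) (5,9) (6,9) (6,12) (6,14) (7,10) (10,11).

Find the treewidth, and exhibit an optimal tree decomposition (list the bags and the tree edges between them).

Each bag holds 4 vertices, so the decomposition has width 3, which upper-bounds the treewidth. For the lower bound: the 4 vertex sets {1,8,14}, {2}, {12}, {0,6,9,13} are disjoint, each induces a connected subgraph, and every pair is joined by at least one edge of G. Contracting each set to a single vertex therefore yields K_{4} as a minor, and since treewidth is minor-monotone, tw(G) ≥ tw(K_{4}) = 3. The upper and lower bounds meet at 3, so that is the treewidth.

Treewidth 3.
One optimal decomposition is:
Bags: B1 = {1, 2, 8, 14}  B2 = {1, 2, 12, 14}  B3 = {2, 6, 12, 14}  B4 = {2, 6, 12, 13}  B5 = {0, 6, 12, 13}  B6 = {0, 6, 9, 13}  B7 = {0, 4, 9, 13}  B8 = {0, 4, 7, 9}  B9 = {4, 5, 7, 9}  B10 = {4, 5, 7, 11}  B11 = {5, 7, 10, 11}  B12 = {3, 5, 10, 11}
Tree: B1–B2, B2–B3, B3–B4, B4–B5, B5–B6, B6–B7, B7–B8, B8–B9, B9–B10, B10–B11, B11–B12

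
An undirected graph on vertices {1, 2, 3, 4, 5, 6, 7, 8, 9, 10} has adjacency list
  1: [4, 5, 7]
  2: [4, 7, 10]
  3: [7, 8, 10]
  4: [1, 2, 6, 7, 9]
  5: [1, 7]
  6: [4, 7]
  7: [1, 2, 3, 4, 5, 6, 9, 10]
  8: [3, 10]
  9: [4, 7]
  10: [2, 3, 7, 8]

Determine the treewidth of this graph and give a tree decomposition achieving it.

Treewidth 2.
One optimal decomposition is:
Bags: B1 = {2, 4, 7}  B2 = {2, 7, 10}  B3 = {3, 7, 10}  B4 = {3, 8, 10}  B5 = {4, 7, 9}  B6 = {4, 6, 7}  B7 = {1, 4, 7}  B8 = {1, 5, 7}
Tree: B1–B2, B2–B3, B3–B4, B1–B5, B1–B6, B6–B7, B7–B8

Every bag has size at most 3, so the width is 3 − 1 = 2 and tw(G) ≤ 2. On the other hand G contains the 3-clique {3, 8, 10}. A clique must lie in a single bag of any decomposition, so no decomposition can have width below 2. Therefore the treewidth is 2.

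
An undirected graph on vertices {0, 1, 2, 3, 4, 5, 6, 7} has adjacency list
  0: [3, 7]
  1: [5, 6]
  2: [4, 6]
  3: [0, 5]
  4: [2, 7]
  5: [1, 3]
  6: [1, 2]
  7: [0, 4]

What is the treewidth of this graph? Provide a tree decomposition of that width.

Treewidth 2.
One such decomposition:
Bags: B1 = {0, 3, 5}  B2 = {0, 5, 7}  B3 = {4, 5, 7}  B4 = {2, 4, 5}  B5 = {2, 5, 6}  B6 = {1, 5, 6}
Tree: B1–B2, B2–B3, B3–B4, B4–B5, B5–B6

Every bag has size at most 3, so the width is 3 − 1 = 2 and tw(G) ≤ 2. Since 5–3–0–7–4–2–6–1–5 is a cycle in G, G is not acyclic. Forests are exactly the graphs of treewidth ≤ 1, so tw(G) ≥ 2. Hence tw(G) = 2 exactly.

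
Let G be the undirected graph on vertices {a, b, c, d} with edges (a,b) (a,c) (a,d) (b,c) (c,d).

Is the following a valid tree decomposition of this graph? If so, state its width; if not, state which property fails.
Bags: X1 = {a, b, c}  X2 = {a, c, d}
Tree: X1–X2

Yes; width 2.

Every vertex of G appears in some bag (union = {a, b, c, d}); every edge is covered by a bag; and for each vertex v the set of bags containing v is connected in the bag tree. The decomposition is therefore valid. The largest bag has 3 vertices, so the width is 2.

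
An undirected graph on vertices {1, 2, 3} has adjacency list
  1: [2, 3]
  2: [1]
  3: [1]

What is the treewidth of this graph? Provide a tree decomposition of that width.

Each bag holds 2 vertices, so the decomposition has width 1, which upper-bounds the treewidth. Any graph with an edge has treewidth ≥ 1, and G has the edge 1–3. Combining the bounds, tw(G) = 1.

Treewidth 1.
One such decomposition:
Bags: B1 = {1, 3}  B2 = {1, 2}
Tree: B1–B2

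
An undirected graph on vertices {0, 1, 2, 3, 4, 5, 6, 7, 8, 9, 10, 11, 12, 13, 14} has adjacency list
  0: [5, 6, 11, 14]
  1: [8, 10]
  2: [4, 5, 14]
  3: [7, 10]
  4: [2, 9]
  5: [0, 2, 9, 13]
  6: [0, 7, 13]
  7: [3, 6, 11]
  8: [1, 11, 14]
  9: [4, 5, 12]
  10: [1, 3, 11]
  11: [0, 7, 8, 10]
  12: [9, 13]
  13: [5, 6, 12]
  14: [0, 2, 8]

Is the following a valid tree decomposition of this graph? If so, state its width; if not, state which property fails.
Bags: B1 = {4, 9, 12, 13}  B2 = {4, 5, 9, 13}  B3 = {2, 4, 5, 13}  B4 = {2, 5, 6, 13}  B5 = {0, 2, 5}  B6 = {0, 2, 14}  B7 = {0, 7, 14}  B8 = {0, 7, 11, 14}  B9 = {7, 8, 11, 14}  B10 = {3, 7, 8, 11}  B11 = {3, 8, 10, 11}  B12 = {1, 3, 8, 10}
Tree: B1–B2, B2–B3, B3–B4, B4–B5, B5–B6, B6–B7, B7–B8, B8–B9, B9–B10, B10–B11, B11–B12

No — edge (6,0) lies in no bag.

A tree decomposition must satisfy three properties: every vertex lies in some bag; for every edge, both endpoints lie together in some bag; and for every vertex, the bags containing it form a connected subtree. Here edge (6,0) lies in no bag, so the decomposition is invalid.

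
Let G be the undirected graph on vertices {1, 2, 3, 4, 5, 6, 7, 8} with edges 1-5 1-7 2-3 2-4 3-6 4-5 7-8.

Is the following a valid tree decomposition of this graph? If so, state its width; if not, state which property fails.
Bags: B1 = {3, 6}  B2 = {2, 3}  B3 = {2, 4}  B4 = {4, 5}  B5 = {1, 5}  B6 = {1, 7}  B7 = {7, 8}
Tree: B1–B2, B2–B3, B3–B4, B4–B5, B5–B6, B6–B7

Checking the three conditions: (i) the bags cover all of {1, 2, 3, 4, 5, 6, 7, 8}; (ii) for each edge, some bag contains both endpoints; (iii) the bags containing any fixed vertex form a subtree. All hold, so the decomposition is valid with width 2 − 1 = 1.

Yes; width 1.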